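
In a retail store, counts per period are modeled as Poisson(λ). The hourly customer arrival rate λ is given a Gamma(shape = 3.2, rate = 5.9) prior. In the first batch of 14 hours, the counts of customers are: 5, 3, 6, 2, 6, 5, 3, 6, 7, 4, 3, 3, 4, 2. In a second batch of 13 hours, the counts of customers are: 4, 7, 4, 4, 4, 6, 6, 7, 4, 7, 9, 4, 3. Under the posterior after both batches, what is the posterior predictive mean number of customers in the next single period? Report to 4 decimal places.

With a Gamma(shape α, rate β) prior, the Poisson likelihood is conjugate: the posterior is Gamma(α + ΣXᵢ, β + n).
Batch 1: sum of counts S = 59 over n = 14 hours.
After batch 1: Gamma(α+S, β+n) = Gamma(3.2+59, 5.9+14) = Gamma(62.2, 19.9).
Batch 2: sum of counts S = 69 over n = 13 hours.
After batch 2: Gamma(α+S, β+n) = Gamma(62.2+69, 19.9+13) = Gamma(131.2, 32.9).
The predictive distribution for one future period is NegBinom with mean α/β = 3.9878.

3.9878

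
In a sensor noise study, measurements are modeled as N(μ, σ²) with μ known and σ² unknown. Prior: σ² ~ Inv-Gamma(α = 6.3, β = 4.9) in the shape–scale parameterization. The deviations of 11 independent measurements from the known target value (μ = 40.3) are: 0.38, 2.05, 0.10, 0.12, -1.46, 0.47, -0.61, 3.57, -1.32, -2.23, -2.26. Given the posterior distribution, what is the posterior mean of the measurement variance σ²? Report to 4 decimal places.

With known mean μ and an Inverse-Gamma(α, β) prior on σ², the Normal likelihood is conjugate: posterior is Inv-Gamma(α + n/2, β + Σ(xᵢ−μ)²/2).
Σ(xᵢ−μ)² = (0.38)² + (2.05)² + (0.10)² + (0.12)² + (-1.46)² + (0.47)² + (-0.61)² + (3.57)² + (-1.32)² + (-2.23)² + (-2.26)² = 31.6637.
Posterior: Inv-Gamma(6.3 + 11/2, 4.9 + 31.6637/2) = Inv-Gamma(11.80, 20.73185).
E[σ²|data] = β/(α−1) = 20.73185/10.80 = 1.9196.

1.9196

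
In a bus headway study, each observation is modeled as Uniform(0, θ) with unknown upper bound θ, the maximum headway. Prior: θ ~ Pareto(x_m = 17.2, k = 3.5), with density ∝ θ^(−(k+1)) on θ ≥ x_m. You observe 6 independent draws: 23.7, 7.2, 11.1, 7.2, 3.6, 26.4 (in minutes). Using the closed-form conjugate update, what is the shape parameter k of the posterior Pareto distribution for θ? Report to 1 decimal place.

9.5

A Pareto(scale x_m, shape k) prior on the upper bound θ of Uniform(0, θ) is conjugate: posterior is Pareto(max(x_m, max xᵢ), k + n).
Sample maximum = 26.4; prior scale x_m = 17.2 → posterior scale = max = 26.4.
Posterior shape = 3.5 + 6 = 9.5.
Posterior shape k = 9.5.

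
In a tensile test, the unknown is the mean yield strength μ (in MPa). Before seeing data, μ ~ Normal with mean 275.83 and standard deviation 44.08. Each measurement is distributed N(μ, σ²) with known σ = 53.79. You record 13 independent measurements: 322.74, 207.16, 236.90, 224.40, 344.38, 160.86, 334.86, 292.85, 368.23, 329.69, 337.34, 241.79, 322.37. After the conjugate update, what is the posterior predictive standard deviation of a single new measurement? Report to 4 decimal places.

For Normal data with known variance σ², a Normal(μ₀, σ₀²) prior on μ is conjugate. Posterior precision = 1/σ₀² + n/σ²; posterior mean is the precision-weighted average of μ₀ and x̄.
σ₀² = 44.08² = 1943.0464, σ² = 53.79² = 2893.3641; σ² + n·σ₀² = 2893.3641 + 13·1943.0464 = 28152.9673.
Posterior precision = 1/σ₀² + n/σ² = 1/1943.0464 + 13/2893.3641 = (σ² + n·σ₀²)/(σ₀²σ²) = 28152.9673/(1943.0464·2893.3641); posterior variance σₙ² = σ₀²σ²/(σ² + n·σ₀²) = 1943.0464·2893.3641/28152.9673 = 199.692652.
Predictive variance for one new observation = σₙ² + σ² = 1943.0464·2893.3641/28152.9673 + 2893.3641 = σ²·(σ₀² + 28152.9673)/28152.9673 = 2893.3641·30096.0137/28152.9673 = 3093.056752; SD = √(2893.3641·30096.0137/28152.9673) = 55.6153.

55.6153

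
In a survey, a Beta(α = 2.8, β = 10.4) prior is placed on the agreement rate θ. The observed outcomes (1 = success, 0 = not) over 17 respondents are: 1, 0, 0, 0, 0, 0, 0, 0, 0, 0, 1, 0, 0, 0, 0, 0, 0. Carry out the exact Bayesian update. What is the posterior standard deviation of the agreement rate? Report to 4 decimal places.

0.0655

The Beta prior is conjugate to a Binomial/Bernoulli likelihood; the update adds successes to α and failures to β.
Posterior: Beta(α+k, β+n−k) = Beta(2.8+2, 10.4+15) = Beta(4.8, 25.4).
Var = αβ/((α+β)²(α+β+1)) = 4.8·25.4/(30.2²·31.2) = 0.00428456; SD = √0.00428456 = 0.0655.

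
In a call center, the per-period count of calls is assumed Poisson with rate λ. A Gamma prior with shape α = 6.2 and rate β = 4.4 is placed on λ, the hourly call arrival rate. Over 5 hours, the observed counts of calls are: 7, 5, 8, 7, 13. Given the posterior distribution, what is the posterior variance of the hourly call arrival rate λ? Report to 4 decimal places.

0.5229

With a Gamma(shape α, rate β) prior, the Poisson likelihood is conjugate: the posterior is Gamma(α + ΣXᵢ, β + n).
Sum of counts S = 40 over n = 5 hours.
Posterior: Gamma(α+S, β+n) = Gamma(6.2+40, 4.4+5) = Gamma(46.2, 9.4).
Var = α/β² = 46.2/9.4² = 0.5229.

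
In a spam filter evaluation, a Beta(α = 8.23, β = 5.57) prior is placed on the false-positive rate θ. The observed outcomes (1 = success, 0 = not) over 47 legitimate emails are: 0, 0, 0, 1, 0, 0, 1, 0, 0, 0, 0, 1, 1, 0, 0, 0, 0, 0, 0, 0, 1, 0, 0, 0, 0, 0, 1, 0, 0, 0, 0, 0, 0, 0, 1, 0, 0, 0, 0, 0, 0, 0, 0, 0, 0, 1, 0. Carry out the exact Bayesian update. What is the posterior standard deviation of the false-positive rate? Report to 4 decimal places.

0.0563

The Beta prior is conjugate to a Binomial/Bernoulli likelihood; the update adds successes to α and failures to β.
Posterior: Beta(α+k, β+n−k) = Beta(8.23+8, 5.57+39) = Beta(16.23, 44.57).
Var = αβ/((α+β)²(α+β+1)) = 16.23·44.57/(60.80²·61.80) = 0.00316640; SD = √0.00316640 = 0.0563.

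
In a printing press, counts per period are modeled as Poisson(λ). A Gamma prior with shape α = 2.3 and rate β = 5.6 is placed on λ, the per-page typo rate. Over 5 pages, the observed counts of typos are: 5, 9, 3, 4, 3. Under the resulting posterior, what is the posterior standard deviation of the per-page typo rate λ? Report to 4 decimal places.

With a Gamma(shape α, rate β) prior, the Poisson likelihood is conjugate: the posterior is Gamma(α + ΣXᵢ, β + n).
Sum of counts S = 24 over n = 5 pages.
Posterior: Gamma(α+S, β+n) = Gamma(2.3+24, 5.6+5) = Gamma(26.3, 10.6).
SD = √α/β = √26.3/10.6 = 0.4838.

0.4838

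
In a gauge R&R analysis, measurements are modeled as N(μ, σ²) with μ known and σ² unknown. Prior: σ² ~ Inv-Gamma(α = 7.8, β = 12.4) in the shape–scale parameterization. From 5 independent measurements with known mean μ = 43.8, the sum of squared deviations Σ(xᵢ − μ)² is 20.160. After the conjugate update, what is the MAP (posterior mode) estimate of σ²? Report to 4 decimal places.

With known mean μ and an Inverse-Gamma(α, β) prior on σ², the Normal likelihood is conjugate: posterior is Inv-Gamma(α + n/2, β + Σ(xᵢ−μ)²/2).
Posterior: Inv-Gamma(7.8 + 5/2, 12.4 + 20.160/2) = Inv-Gamma(10.30, 22.4800).
Mode = β/(α+1) = 22.4800/11.30 = 1.9894.

1.9894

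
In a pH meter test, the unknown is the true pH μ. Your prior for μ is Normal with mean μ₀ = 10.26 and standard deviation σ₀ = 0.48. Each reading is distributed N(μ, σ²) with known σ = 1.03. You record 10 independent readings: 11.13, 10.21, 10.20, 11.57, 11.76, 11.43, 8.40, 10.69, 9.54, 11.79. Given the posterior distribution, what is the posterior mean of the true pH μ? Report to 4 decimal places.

10.5421

For Normal data with known variance σ², a Normal(μ₀, σ₀²) prior on μ is conjugate. Posterior precision = 1/σ₀² + n/σ²; posterior mean is the precision-weighted average of μ₀ and x̄.
Σxᵢ = 11.13 + 10.21 + 10.20 + 11.57 + 11.76 + 11.43 + 8.40 + 10.69 + 9.54 + 11.79 = 106.72, so n·x̄ = 106.72.
σ₀² = 0.48² = 0.2304, σ² = 1.03² = 1.0609; σ² + n·σ₀² = 1.0609 + 10·0.2304 = 3.3649.
Posterior mean = (μ₀/σ₀² + n·x̄/σ²)/(1/σ₀² + n/σ²) = (σ²·μ₀ + σ₀²·n·x̄)/(σ² + n·σ₀²) = (1.0609·10.26 + 0.2304·106.72)/3.3649 = 35.473122/3.3649 = 10.5421.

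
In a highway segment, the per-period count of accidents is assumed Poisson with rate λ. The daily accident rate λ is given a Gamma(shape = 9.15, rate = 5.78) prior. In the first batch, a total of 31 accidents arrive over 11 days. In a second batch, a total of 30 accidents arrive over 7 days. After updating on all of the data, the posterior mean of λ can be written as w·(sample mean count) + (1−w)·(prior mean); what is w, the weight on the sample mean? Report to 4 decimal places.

0.7569

With a Gamma(shape α, rate β) prior, the Poisson likelihood is conjugate: the posterior is Gamma(α + ΣXᵢ, β + n).
Total number of days: n = 11 + 7 = 18.
Posterior mean = (α₀+S)/(β₀+n) = [n/(β₀+n)]·(S/n) + [β₀/(β₀+n)]·(α₀/β₀), so only n and β₀ enter the weight.
Weight on data w = n/(β₀+n) = 18/(5.78+18) = 18/23.78 = 0.7569.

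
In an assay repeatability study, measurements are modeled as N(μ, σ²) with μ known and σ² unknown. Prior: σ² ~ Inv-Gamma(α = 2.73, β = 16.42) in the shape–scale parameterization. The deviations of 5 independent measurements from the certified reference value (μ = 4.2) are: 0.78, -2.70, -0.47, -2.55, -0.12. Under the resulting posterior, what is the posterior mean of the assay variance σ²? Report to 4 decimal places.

With known mean μ and an Inverse-Gamma(α, β) prior on σ², the Normal likelihood is conjugate: posterior is Inv-Gamma(α + n/2, β + Σ(xᵢ−μ)²/2).
Σ(xᵢ−μ)² = (0.78)² + (-2.70)² + (-0.47)² + (-2.55)² + (-0.12)² = 14.6362.
Posterior: Inv-Gamma(2.73 + 5/2, 16.42 + 14.6362/2) = Inv-Gamma(5.23, 23.73810).
E[σ²|data] = β/(α−1) = 23.73810/4.23 = 5.6118.

5.6118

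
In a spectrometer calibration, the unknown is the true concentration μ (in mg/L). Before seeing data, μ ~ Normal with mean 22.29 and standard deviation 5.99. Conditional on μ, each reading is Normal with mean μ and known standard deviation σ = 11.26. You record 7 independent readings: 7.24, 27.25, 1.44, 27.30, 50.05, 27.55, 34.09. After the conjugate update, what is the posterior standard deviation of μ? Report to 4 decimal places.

For Normal data with known variance σ², a Normal(μ₀, σ₀²) prior on μ is conjugate. Posterior precision = 1/σ₀² + n/σ²; posterior mean is the precision-weighted average of μ₀ and x̄.
σ₀² = 5.99² = 35.8801, σ² = 11.26² = 126.7876; σ² + n·σ₀² = 126.7876 + 7·35.8801 = 377.9483.
Posterior precision = 1/σ₀² + n/σ² = 1/35.8801 + 7/126.7876 = (σ² + n·σ₀²)/(σ₀²σ²) = 377.9483/(35.8801·126.7876); posterior variance σₙ² = σ₀²σ²/(σ² + n·σ₀²) = 35.8801·126.7876/377.9483 = 12.036439.
Posterior SD = √σₙ² = √(35.8801·126.7876/377.9483) = 3.4694.

3.4694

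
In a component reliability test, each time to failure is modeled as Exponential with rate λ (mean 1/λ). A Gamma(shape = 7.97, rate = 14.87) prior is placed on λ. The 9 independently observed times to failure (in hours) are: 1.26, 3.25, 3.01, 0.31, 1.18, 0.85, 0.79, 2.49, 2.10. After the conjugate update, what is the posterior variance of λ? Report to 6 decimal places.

With a Gamma(shape α, rate β) prior on the exponential rate λ, the posterior after n observations with total T = Σxᵢ is Gamma(α+n, β+T).
Sum of observations T = 15.24 hours; n = 9.
Posterior: Gamma(7.97+9, 14.87+15.24) = Gamma(16.97, 30.11).
Var = α/β² = 0.018718.

0.018718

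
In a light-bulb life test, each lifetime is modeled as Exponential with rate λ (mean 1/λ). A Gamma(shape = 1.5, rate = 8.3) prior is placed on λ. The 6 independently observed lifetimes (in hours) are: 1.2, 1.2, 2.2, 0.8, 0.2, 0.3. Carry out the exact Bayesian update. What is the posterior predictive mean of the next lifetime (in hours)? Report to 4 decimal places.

With a Gamma(shape α, rate β) prior on the exponential rate λ, the posterior after n observations with total T = Σxᵢ is Gamma(α+n, β+T).
Sum of observations T = 5.9 hours; n = 6.
Posterior: Gamma(1.5+6, 8.3+5.9) = Gamma(7.5, 14.2).
The predictive distribution for the next observation is Lomax; its mean is β/(α−1) = 14.2/6.5 = 2.1846.

2.1846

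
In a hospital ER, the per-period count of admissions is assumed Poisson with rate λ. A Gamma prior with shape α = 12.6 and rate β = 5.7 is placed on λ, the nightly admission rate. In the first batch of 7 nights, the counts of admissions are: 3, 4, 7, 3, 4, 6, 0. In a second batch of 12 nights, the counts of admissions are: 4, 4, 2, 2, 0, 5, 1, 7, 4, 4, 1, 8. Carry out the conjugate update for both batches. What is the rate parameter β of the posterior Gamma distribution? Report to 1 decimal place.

24.7

With a Gamma(shape α, rate β) prior, the Poisson likelihood is conjugate: the posterior is Gamma(α + ΣXᵢ, β + n).
Batch 1: sum of counts S = 27 over n = 7 nights.
After batch 1: Gamma(α+S, β+n) = Gamma(12.6+27, 5.7+7) = Gamma(39.6, 12.7).
Batch 2: sum of counts S = 42 over n = 12 nights.
After batch 2: Gamma(α+S, β+n) = Gamma(39.6+42, 12.7+12) = Gamma(81.6, 24.7).
Posterior β = 24.7.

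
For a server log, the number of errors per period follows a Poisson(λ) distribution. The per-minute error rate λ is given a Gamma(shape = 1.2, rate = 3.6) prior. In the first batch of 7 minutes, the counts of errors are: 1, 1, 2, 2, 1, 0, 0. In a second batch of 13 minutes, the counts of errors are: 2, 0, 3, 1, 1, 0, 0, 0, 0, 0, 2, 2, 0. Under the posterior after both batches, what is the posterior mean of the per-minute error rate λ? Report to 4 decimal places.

With a Gamma(shape α, rate β) prior, the Poisson likelihood is conjugate: the posterior is Gamma(α + ΣXᵢ, β + n).
Batch 1: sum of counts S = 7 over n = 7 minutes.
After batch 1: Gamma(α+S, β+n) = Gamma(1.2+7, 3.6+7) = Gamma(8.2, 10.6).
Batch 2: sum of counts S = 11 over n = 13 minutes.
After batch 2: Gamma(α+S, β+n) = Gamma(8.2+11, 10.6+13) = Gamma(19.2, 23.6).
Posterior mean = α/β = 19.2/23.6 = 0.8136.

0.8136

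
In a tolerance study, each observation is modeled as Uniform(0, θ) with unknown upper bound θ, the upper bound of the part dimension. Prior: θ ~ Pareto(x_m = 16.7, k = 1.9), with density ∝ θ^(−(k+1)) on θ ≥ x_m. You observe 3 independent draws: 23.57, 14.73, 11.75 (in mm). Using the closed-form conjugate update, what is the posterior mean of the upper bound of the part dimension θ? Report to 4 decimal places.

A Pareto(scale x_m, shape k) prior on the upper bound θ of Uniform(0, θ) is conjugate: posterior is Pareto(max(x_m, max xᵢ), k + n).
Sample maximum = 23.57; prior scale x_m = 16.7 → posterior scale = max = 23.57.
Posterior shape = 1.9 + 3 = 4.9.
E[θ|data] = k·x_m/(k−1) = 4.9·23.57/3.9 = 29.6136.

29.6136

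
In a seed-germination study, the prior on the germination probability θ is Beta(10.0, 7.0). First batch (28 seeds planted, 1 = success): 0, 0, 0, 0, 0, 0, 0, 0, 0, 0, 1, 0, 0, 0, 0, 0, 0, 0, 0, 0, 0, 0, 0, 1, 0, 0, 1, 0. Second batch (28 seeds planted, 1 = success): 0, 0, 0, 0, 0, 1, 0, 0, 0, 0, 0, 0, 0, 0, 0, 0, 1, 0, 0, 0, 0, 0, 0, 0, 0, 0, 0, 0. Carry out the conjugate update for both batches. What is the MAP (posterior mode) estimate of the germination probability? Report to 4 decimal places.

The Beta prior is conjugate to a Binomial/Bernoulli likelihood; the update adds successes to α and failures to β.
After batch 1: Beta(10.0+3, 7.0+25) = Beta(13.0, 32.0).
After batch 2: Beta(13.0+2, 32.0+26) = Beta(15.0, 58.0).
Mode of Beta(a,b) for a,b>1 is (a−1)/(a+b−2) = 14.0/71.0 = 0.1972.

0.1972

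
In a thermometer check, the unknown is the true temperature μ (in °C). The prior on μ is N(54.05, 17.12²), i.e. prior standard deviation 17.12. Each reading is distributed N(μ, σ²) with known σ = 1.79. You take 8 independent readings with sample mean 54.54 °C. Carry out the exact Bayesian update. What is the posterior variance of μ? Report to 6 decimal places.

For Normal data with known variance σ², a Normal(μ₀, σ₀²) prior on μ is conjugate. Posterior precision = 1/σ₀² + n/σ²; posterior mean is the precision-weighted average of μ₀ and x̄.
σ₀² = 17.12² = 293.0944, σ² = 1.79² = 3.2041; σ² + n·σ₀² = 3.2041 + 8·293.0944 = 2347.9593.
Posterior precision = 1/σ₀² + n/σ² = 1/293.0944 + 8/3.2041 = (σ² + n·σ₀²)/(σ₀²σ²) = 2347.9593/(293.0944·3.2041); posterior variance σₙ² = σ₀²σ²/(σ² + n·σ₀²) = 293.0944·3.2041/2347.9593 = 0.399966.

0.399966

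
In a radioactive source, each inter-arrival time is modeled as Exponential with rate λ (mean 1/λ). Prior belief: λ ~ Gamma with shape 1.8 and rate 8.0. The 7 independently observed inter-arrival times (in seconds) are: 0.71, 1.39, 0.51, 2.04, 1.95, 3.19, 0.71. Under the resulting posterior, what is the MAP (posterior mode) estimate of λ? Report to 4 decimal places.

With a Gamma(shape α, rate β) prior on the exponential rate λ, the posterior after n observations with total T = Σxᵢ is Gamma(α+n, β+T).
Sum of observations T = 10.50 seconds; n = 7.
Posterior: Gamma(1.8+7, 8.0+10.50) = Gamma(8.8, 18.50).
Mode = (α−1)/β = 0.4216.

0.4216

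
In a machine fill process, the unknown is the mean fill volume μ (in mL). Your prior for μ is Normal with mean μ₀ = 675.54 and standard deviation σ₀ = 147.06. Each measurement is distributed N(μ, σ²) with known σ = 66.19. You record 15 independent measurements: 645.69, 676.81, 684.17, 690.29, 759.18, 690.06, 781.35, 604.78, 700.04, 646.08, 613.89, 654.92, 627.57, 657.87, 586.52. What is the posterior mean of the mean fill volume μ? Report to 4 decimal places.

668.0492

For Normal data with known variance σ², a Normal(μ₀, σ₀²) prior on μ is conjugate. Posterior precision = 1/σ₀² + n/σ²; posterior mean is the precision-weighted average of μ₀ and x̄.
Σxᵢ = 645.69 + 676.81 + 684.17 + 690.29 + 759.18 + 690.06 + 781.35 + 604.78 + 700.04 + 646.08 + 613.89 + 654.92 + 627.57 + 657.87 + 586.52 = 10019.22, so n·x̄ = 10019.22.
σ₀² = 147.06² = 21626.6436, σ² = 66.19² = 4381.1161; σ² + n·σ₀² = 4381.1161 + 15·21626.6436 = 328780.7701.
Posterior mean = (μ₀/σ₀² + n·x̄/σ²)/(1/σ₀² + n/σ²) = (σ²·μ₀ + σ₀²·n·x̄)/(σ² + n·σ₀²) = (4381.1161·675.54 + 21626.6436·10019.22)/328780.7701 = 219641719.260186/328780.7701 = 668.0492.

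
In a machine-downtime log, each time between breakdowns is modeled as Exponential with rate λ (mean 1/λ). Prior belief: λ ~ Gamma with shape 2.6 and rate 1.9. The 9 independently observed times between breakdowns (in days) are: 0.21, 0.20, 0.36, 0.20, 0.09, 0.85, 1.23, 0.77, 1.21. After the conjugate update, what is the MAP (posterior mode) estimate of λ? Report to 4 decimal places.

1.5100

With a Gamma(shape α, rate β) prior on the exponential rate λ, the posterior after n observations with total T = Σxᵢ is Gamma(α+n, β+T).
Sum of observations T = 5.12 days; n = 9.
Posterior: Gamma(2.6+9, 1.9+5.12) = Gamma(11.6, 7.02).
Mode = (α−1)/β = 1.5100.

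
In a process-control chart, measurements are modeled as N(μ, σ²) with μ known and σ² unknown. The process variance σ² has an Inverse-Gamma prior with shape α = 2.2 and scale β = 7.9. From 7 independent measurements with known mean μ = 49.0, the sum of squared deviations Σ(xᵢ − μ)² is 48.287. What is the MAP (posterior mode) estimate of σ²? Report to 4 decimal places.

4.7826

With known mean μ and an Inverse-Gamma(α, β) prior on σ², the Normal likelihood is conjugate: posterior is Inv-Gamma(α + n/2, β + Σ(xᵢ−μ)²/2).
Posterior: Inv-Gamma(2.2 + 7/2, 7.9 + 48.287/2) = Inv-Gamma(5.70, 32.0435).
Mode = β/(α+1) = 32.0435/6.70 = 4.7826.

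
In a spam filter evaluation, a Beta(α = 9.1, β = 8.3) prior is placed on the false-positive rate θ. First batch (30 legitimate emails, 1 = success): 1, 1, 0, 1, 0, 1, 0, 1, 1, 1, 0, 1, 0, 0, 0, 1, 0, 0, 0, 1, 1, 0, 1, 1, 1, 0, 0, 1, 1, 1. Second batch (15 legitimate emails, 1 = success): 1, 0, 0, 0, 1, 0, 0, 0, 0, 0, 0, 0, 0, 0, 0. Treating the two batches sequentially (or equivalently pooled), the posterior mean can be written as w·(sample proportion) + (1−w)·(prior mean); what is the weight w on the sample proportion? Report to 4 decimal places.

0.7212

The Beta prior is conjugate to a Binomial/Bernoulli likelihood; the update adds successes to α and failures to β.
Total number of legitimate emails: n = 30 + 15 = 45.
Posterior mean = (α₀+k)/(α₀+β₀+n) = [n/(α₀+β₀+n)]·(k/n) + [(α₀+β₀)/(α₀+β₀+n)]·α₀/(α₀+β₀), so only n and the prior enter the weight.
The weight on the data is w = n/(α₀+β₀+n) = 45/(9.1+8.3+45) = 45/62.4 = 0.7212.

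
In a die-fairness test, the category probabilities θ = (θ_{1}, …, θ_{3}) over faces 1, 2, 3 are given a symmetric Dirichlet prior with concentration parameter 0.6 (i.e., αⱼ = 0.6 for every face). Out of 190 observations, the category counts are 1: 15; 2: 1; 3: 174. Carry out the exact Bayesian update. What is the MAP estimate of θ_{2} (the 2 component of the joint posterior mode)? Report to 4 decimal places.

0.0032

The Dirichlet prior is conjugate to the Multinomial likelihood: each posterior αⱼ = prior αⱼ + observed count nⱼ.
Posterior concentration: (15.6, 1.6, 174.6), total = 191.8.
Joint mode component: (α_{2}−1)/(Σα−K) = 0.6/188.8 = 0.0032.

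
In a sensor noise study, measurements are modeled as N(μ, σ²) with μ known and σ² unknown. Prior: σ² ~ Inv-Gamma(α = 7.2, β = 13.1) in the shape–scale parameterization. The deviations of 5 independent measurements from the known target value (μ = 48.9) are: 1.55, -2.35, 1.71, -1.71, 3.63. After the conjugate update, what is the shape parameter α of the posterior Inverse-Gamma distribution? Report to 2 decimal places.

9.70

With known mean μ and an Inverse-Gamma(α, β) prior on σ², the Normal likelihood is conjugate: posterior is Inv-Gamma(α + n/2, β + Σ(xᵢ−μ)²/2).
Σ(xᵢ−μ)² = (1.55)² + (-2.35)² + (1.71)² + (-1.71)² + (3.63)² = 26.9501.
Posterior: Inv-Gamma(7.2 + 5/2, 13.1 + 26.9501/2) = Inv-Gamma(9.70, 26.57505).
Posterior α = 9.70.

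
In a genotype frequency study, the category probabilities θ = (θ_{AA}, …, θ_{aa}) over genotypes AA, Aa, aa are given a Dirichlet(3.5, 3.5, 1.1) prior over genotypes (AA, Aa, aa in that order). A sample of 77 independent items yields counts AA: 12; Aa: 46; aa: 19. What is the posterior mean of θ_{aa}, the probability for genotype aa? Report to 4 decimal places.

The Dirichlet prior is conjugate to the Multinomial likelihood: each posterior αⱼ = prior αⱼ + observed count nⱼ.
Posterior concentration: (15.5, 49.5, 20.1), total = 85.1.
E[θ_{aa}|data] = α_{aa}/Σα = 20.1/85.1 = 0.2362.

0.2362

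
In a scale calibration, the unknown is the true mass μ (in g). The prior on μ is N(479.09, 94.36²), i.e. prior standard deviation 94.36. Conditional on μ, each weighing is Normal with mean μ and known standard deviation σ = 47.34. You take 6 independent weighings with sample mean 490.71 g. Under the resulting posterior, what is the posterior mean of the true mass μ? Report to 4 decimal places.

490.2422

For Normal data with known variance σ², a Normal(μ₀, σ₀²) prior on μ is conjugate. Posterior precision = 1/σ₀² + n/σ²; posterior mean is the precision-weighted average of μ₀ and x̄.
n·x̄ = 6·490.71 = 2944.26.
σ₀² = 94.36² = 8903.8096, σ² = 47.34² = 2241.0756; σ² + n·σ₀² = 2241.0756 + 6·8903.8096 = 55663.9332.
Posterior mean = (μ₀/σ₀² + n·x̄/σ²)/(1/σ₀² + n/σ²) = (σ²·μ₀ + σ₀²·n·x̄)/(σ² + n·σ₀²) = (2241.0756·479.09 + 8903.8096·2944.26)/55663.9332 = 27288807.3621/55663.9332 = 490.2422.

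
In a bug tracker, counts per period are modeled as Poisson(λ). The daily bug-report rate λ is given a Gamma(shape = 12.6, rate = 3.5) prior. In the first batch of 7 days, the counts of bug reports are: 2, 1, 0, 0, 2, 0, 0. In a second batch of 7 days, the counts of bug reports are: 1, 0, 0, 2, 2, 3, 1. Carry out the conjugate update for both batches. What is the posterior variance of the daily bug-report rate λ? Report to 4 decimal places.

With a Gamma(shape α, rate β) prior, the Poisson likelihood is conjugate: the posterior is Gamma(α + ΣXᵢ, β + n).
Batch 1: sum of counts S = 5 over n = 7 days.
After batch 1: Gamma(α+S, β+n) = Gamma(12.6+5, 3.5+7) = Gamma(17.6, 10.5).
Batch 2: sum of counts S = 9 over n = 7 days.
After batch 2: Gamma(α+S, β+n) = Gamma(17.6+9, 10.5+7) = Gamma(26.6, 17.5).
Var = α/β² = 26.6/17.5² = 0.0869.

0.0869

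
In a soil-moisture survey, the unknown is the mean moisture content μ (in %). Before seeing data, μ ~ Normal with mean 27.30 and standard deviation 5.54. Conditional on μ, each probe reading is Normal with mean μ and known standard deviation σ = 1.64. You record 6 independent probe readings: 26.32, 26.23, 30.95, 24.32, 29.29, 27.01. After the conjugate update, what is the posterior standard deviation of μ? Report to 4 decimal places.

For Normal data with known variance σ², a Normal(μ₀, σ₀²) prior on μ is conjugate. Posterior precision = 1/σ₀² + n/σ²; posterior mean is the precision-weighted average of μ₀ and x̄.
σ₀² = 5.54² = 30.6916, σ² = 1.64² = 2.6896; σ² + n·σ₀² = 2.6896 + 6·30.6916 = 186.8392.
Posterior precision = 1/σ₀² + n/σ² = 1/30.6916 + 6/2.6896 = (σ² + n·σ₀²)/(σ₀²σ²) = 186.8392/(30.6916·2.6896); posterior variance σₙ² = σ₀²σ²/(σ² + n·σ₀²) = 30.6916·2.6896/186.8392 = 0.441814.
Posterior SD = √σₙ² = √(30.6916·2.6896/186.8392) = 0.6647.

0.6647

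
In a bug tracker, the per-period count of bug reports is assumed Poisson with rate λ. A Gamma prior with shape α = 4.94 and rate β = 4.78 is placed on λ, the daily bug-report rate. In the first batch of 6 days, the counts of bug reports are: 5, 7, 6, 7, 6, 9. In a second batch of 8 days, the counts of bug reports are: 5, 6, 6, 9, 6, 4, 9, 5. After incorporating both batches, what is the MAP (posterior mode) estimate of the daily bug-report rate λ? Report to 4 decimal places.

With a Gamma(shape α, rate β) prior, the Poisson likelihood is conjugate: the posterior is Gamma(α + ΣXᵢ, β + n).
Batch 1: sum of counts S = 40 over n = 6 days.
After batch 1: Gamma(α+S, β+n) = Gamma(4.94+40, 4.78+6) = Gamma(44.94, 10.78).
Batch 2: sum of counts S = 50 over n = 8 days.
After batch 2: Gamma(α+S, β+n) = Gamma(44.94+50, 10.78+8) = Gamma(94.94, 18.78).
Mode of Gamma(α,β) for α≥1 is (α−1)/β = 93.94/18.78 = 5.0021.

5.0021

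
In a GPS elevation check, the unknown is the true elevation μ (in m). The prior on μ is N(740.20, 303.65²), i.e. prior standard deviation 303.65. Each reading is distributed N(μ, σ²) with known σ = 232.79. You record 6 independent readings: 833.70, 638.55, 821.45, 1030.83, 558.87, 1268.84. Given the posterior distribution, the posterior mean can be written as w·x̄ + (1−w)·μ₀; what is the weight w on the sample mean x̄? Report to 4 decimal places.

For Normal data with known variance σ², a Normal(μ₀, σ₀²) prior on μ is conjugate. Posterior precision = 1/σ₀² + n/σ²; posterior mean is the precision-weighted average of μ₀ and x̄.
σ₀² = 303.65² = 92203.3225, σ² = 232.79² = 54191.1841. Prior precision 1/σ₀² = 1/92203.3225; data precision n/σ² = 6/54191.1841.
w = (n/σ²)/(1/σ₀² + n/σ²) = n·σ₀²/(σ² + n·σ₀²) = 6·92203.3225/(54191.1841 + 6·92203.3225) = 553219.935/607411.1191 = 0.9108.

0.9108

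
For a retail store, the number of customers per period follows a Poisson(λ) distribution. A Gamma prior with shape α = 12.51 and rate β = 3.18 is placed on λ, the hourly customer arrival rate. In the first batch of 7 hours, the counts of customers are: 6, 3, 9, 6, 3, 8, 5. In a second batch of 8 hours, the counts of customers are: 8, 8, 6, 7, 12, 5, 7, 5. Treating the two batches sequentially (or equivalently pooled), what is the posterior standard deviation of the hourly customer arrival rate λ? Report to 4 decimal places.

0.5782

With a Gamma(shape α, rate β) prior, the Poisson likelihood is conjugate: the posterior is Gamma(α + ΣXᵢ, β + n).
Batch 1: sum of counts S = 40 over n = 7 hours.
After batch 1: Gamma(α+S, β+n) = Gamma(12.51+40, 3.18+7) = Gamma(52.51, 10.18).
Batch 2: sum of counts S = 58 over n = 8 hours.
After batch 2: Gamma(α+S, β+n) = Gamma(52.51+58, 10.18+8) = Gamma(110.51, 18.18).
SD = √α/β = √110.51/18.18 = 0.5782.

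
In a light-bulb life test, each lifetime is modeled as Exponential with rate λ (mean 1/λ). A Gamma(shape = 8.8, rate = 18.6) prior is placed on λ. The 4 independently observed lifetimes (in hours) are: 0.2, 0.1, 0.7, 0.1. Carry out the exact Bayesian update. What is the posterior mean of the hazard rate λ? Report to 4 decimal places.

0.6497

With a Gamma(shape α, rate β) prior on the exponential rate λ, the posterior after n observations with total T = Σxᵢ is Gamma(α+n, β+T).
Sum of observations T = 1.1 hours; n = 4.
Posterior: Gamma(8.8+4, 18.6+1.1) = Gamma(12.8, 19.7).
Posterior mean of λ = α/β = 12.8/19.7 = 0.6497.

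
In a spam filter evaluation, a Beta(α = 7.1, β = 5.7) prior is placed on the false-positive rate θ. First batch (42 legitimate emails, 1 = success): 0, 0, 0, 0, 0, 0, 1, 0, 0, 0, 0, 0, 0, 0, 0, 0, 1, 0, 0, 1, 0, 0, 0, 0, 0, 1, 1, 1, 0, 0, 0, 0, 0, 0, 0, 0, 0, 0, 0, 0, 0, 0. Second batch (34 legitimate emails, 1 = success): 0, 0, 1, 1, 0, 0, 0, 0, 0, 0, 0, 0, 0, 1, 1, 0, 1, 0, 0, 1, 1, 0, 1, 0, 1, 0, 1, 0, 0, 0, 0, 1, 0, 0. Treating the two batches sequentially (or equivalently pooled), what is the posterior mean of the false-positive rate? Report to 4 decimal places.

0.2714

The Beta prior is conjugate to a Binomial/Bernoulli likelihood; the update adds successes to α and failures to β.
After batch 1: Beta(7.1+6, 5.7+36) = Beta(13.1, 41.7).
After batch 2: Beta(13.1+11, 41.7+23) = Beta(24.1, 64.7).
Posterior mean = α/(α+β) = 24.1/88.8 = 0.2714.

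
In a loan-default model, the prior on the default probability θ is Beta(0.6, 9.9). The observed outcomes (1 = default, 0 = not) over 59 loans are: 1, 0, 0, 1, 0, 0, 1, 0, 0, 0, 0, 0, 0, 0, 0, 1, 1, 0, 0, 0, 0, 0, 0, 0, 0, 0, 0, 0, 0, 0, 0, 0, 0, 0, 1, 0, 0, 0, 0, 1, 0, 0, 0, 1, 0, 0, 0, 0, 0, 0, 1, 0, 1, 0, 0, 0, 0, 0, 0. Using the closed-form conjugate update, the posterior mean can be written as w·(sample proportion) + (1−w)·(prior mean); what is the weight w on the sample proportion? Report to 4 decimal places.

0.8489

The Beta prior is conjugate to a Binomial/Bernoulli likelihood; the update adds successes to α and failures to β.
Posterior mean = (α₀+k)/(α₀+β₀+n) = [n/(α₀+β₀+n)]·(k/n) + [(α₀+β₀)/(α₀+β₀+n)]·α₀/(α₀+β₀), so only n and the prior enter the weight.
The weight on the data is w = n/(α₀+β₀+n) = 59/(0.6+9.9+59) = 59/69.5 = 0.8489.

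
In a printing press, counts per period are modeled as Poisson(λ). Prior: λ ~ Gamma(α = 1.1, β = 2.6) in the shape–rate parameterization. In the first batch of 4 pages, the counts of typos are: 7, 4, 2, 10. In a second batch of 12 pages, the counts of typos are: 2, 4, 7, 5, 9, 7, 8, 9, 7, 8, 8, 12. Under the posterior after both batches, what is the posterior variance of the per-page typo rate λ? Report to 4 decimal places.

With a Gamma(shape α, rate β) prior, the Poisson likelihood is conjugate: the posterior is Gamma(α + ΣXᵢ, β + n).
Batch 1: sum of counts S = 23 over n = 4 pages.
After batch 1: Gamma(α+S, β+n) = Gamma(1.1+23, 2.6+4) = Gamma(24.1, 6.6).
Batch 2: sum of counts S = 86 over n = 12 pages.
After batch 2: Gamma(α+S, β+n) = Gamma(24.1+86, 6.6+12) = Gamma(110.1, 18.6).
Var = α/β² = 110.1/18.6² = 0.3182.

0.3182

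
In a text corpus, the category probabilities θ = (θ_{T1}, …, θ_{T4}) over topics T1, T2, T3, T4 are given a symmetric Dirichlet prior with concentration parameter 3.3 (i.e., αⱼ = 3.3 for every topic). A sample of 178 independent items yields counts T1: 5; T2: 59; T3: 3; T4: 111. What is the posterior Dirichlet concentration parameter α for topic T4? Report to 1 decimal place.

114.3

The Dirichlet prior is conjugate to the Multinomial likelihood: each posterior αⱼ = prior αⱼ + observed count nⱼ.
Posterior concentration: (8.3, 62.3, 6.3, 114.3), total = 191.2.
α_{T4} = 3.3 + 111 = 114.3.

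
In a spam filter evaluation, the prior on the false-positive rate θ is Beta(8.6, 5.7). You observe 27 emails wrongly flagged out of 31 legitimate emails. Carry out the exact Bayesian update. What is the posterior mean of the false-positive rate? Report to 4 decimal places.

0.7859

The Beta prior is conjugate to a Binomial/Bernoulli likelihood; the update adds successes to α and failures to β.
Posterior: Beta(α+k, β+n−k) = Beta(8.6+27, 5.7+4) = Beta(35.6, 9.7).
Posterior mean = α/(α+β) = 35.6/45.3 = 0.7859.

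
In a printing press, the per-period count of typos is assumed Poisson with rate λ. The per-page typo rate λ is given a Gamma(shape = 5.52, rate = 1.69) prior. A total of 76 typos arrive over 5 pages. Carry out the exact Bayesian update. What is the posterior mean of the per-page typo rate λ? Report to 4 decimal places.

12.1854

With a Gamma(shape α, rate β) prior, the Poisson likelihood is conjugate: the posterior is Gamma(α + ΣXᵢ, β + n).
Posterior: Gamma(α+S, β+n) = Gamma(5.52+76, 1.69+5) = Gamma(81.52, 6.69).
Posterior mean = α/β = 81.52/6.69 = 12.1854.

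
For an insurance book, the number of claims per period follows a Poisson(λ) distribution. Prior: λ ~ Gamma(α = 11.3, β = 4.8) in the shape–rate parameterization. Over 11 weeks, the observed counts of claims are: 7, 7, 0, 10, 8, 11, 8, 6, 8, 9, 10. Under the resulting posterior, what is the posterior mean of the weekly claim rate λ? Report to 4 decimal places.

With a Gamma(shape α, rate β) prior, the Poisson likelihood is conjugate: the posterior is Gamma(α + ΣXᵢ, β + n).
Sum of counts S = 84 over n = 11 weeks.
Posterior: Gamma(α+S, β+n) = Gamma(11.3+84, 4.8+11) = Gamma(95.3, 15.8).
Posterior mean = α/β = 95.3/15.8 = 6.0316.

6.0316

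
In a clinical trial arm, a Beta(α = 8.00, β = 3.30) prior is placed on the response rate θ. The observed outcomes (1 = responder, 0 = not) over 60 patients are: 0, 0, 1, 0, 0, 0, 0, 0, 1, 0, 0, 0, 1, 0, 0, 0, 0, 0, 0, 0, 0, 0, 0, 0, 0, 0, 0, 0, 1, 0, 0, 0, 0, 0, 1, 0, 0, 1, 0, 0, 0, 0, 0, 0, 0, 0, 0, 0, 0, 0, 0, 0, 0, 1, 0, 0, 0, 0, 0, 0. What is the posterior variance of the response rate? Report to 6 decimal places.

The Beta prior is conjugate to a Binomial/Bernoulli likelihood; the update adds successes to α and failures to β.
Posterior: Beta(α+k, β+n−k) = Beta(8.00+7, 3.30+53) = Beta(15.00, 56.30).
Var = αβ/((α+β)²(α+β+1)) = 15.00·56.30/(71.30²·72.30) = 0.002298.

0.002298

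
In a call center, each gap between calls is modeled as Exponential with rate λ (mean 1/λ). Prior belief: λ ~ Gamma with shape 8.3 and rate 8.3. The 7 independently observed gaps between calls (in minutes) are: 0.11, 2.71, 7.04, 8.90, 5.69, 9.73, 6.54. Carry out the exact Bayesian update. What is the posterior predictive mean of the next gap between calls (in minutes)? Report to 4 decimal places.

3.4280

With a Gamma(shape α, rate β) prior on the exponential rate λ, the posterior after n observations with total T = Σxᵢ is Gamma(α+n, β+T).
Sum of observations T = 40.72 minutes; n = 7.
Posterior: Gamma(8.3+7, 8.3+40.72) = Gamma(15.3, 49.02).
The predictive distribution for the next observation is Lomax; its mean is β/(α−1) = 49.02/14.3 = 3.4280.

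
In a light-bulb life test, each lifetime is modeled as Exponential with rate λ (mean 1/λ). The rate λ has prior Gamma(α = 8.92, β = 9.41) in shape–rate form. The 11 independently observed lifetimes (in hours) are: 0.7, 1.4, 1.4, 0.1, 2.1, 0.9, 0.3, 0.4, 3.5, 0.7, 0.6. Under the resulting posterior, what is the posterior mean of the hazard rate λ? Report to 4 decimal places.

With a Gamma(shape α, rate β) prior on the exponential rate λ, the posterior after n observations with total T = Σxᵢ is Gamma(α+n, β+T).
Sum of observations T = 12.1 hours; n = 11.
Posterior: Gamma(8.92+11, 9.41+12.1) = Gamma(19.92, 21.51).
Posterior mean of λ = α/β = 19.92/21.51 = 0.9261.

0.9261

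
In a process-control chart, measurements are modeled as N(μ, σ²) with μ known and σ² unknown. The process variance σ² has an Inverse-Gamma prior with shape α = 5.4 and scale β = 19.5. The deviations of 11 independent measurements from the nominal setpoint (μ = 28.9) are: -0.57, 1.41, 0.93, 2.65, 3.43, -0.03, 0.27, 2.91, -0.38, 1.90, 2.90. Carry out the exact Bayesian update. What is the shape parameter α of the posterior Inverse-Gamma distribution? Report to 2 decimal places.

With known mean μ and an Inverse-Gamma(α, β) prior on σ², the Normal likelihood is conjugate: posterior is Inv-Gamma(α + n/2, β + Σ(xᵢ−μ)²/2).
Σ(xᵢ−μ)² = (-0.57)² + (1.41)² + (0.93)² + (2.65)² + (3.43)² + (-0.03)² + (0.27)² + (2.91)² + (-0.38)² + (1.90)² + (2.90)² = 42.6716.
Posterior: Inv-Gamma(5.4 + 11/2, 19.5 + 42.6716/2) = Inv-Gamma(10.90, 40.83580).
Posterior α = 10.90.

10.90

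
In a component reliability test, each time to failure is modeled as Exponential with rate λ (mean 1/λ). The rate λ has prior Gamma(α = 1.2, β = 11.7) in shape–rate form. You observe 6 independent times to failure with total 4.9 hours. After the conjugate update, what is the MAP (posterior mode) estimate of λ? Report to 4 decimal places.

With a Gamma(shape α, rate β) prior on the exponential rate λ, the posterior after n observations with total T = Σxᵢ is Gamma(α+n, β+T).
Posterior: Gamma(1.2+6, 11.7+4.9) = Gamma(7.2, 16.6).
Mode = (α−1)/β = 0.3735.

0.3735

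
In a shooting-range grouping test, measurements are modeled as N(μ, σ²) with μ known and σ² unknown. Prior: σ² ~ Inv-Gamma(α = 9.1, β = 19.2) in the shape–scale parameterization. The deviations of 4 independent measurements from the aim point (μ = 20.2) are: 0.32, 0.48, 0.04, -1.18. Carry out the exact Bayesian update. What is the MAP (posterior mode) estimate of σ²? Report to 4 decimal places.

1.6581

With known mean μ and an Inverse-Gamma(α, β) prior on σ², the Normal likelihood is conjugate: posterior is Inv-Gamma(α + n/2, β + Σ(xᵢ−μ)²/2).
Σ(xᵢ−μ)² = (0.32)² + (0.48)² + (0.04)² + (-1.18)² = 1.7268.
Posterior: Inv-Gamma(9.1 + 4/2, 19.2 + 1.7268/2) = Inv-Gamma(11.10, 20.06340).
Mode = β/(α+1) = 20.06340/12.10 = 1.6581.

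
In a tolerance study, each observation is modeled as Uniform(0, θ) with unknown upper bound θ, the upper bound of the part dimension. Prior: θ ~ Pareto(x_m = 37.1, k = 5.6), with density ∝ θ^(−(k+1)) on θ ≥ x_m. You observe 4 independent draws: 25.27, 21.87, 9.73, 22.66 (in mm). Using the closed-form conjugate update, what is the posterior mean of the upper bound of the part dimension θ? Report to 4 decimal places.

A Pareto(scale x_m, shape k) prior on the upper bound θ of Uniform(0, θ) is conjugate: posterior is Pareto(max(x_m, max xᵢ), k + n).
Sample maximum = 25.27; prior scale x_m = 37.1 → posterior scale = max = 37.10.
Posterior shape = 5.6 + 4 = 9.6.
E[θ|data] = k·x_m/(k−1) = 9.6·37.10/8.6 = 41.4140.

41.4140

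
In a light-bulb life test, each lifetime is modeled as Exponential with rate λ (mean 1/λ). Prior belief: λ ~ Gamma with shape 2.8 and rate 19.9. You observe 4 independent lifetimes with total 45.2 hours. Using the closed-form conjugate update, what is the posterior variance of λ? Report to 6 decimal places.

With a Gamma(shape α, rate β) prior on the exponential rate λ, the posterior after n observations with total T = Σxᵢ is Gamma(α+n, β+T).
Posterior: Gamma(2.8+4, 19.9+45.2) = Gamma(6.8, 65.1).
Var = α/β² = 0.001605.

0.001605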